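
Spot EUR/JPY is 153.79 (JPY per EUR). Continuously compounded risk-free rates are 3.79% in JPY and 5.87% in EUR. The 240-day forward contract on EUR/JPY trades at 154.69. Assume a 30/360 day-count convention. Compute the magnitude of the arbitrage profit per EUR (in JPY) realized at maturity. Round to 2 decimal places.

Fair forward: F* = S·e^(carry·T), with carry = (r_JPY − r_EUR) = 0.0379 − 0.0587 = -0.0208
F* = 153.79 · e^(-0.0208 × 240/360) = 153.79 · e^-0.013867 = 153.79 × 0.986229 = 151.6722
Market 154.69 > fair 151.6722: forward overpriced → cash-and-carry (buy spot, short the forward).
At maturity, profit = |F_mkt − F*| = |154.69 − 151.6722| = 3.02 per EUR (in JPY)

3.02 per EUR (in JPY)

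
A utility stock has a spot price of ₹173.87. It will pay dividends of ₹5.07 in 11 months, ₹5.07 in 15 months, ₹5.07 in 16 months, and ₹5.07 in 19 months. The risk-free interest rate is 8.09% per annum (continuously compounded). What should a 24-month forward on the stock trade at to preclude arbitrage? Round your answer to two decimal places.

₹182.89

PV(dividends) I = 5.07·e^(−0.0809·11/12) + 5.07·e^(−0.0809·15/12) + 5.07·e^(−0.0809·16/12) + 5.07·e^(−0.0809·19/12)
I = 4.7076 + 4.5824 + 4.5516 + 4.4604 = 18.3020
F = (S − I)·e^(rT) = (173.87 − 18.3020) · e^(0.0809·24/12)
= 155.5680 · e^0.161800 = 155.5680 × 1.175625 = ₹182.89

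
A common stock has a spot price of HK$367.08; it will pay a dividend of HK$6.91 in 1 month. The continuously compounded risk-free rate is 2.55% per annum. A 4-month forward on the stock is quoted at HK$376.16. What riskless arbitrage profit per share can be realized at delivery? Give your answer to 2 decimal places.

PV(dividends) I = 6.91·e^(−0.0255·1/12) = 6.8953
Fair forward F* = (S − I)·e^(rT) = (367.08 − 6.8953)·e^0.008500 = 360.1847 × 1.008536 = 363.2592
Market HK$376.16 > fair 363.2592: forward overpriced → cash-and-carry (borrow at r, buy the stock and collect the dividends, short the forward).
Profit at T = |F_mkt − F*| = |376.16 − 363.2592| = HK$12.90 per share

HK$12.90 per share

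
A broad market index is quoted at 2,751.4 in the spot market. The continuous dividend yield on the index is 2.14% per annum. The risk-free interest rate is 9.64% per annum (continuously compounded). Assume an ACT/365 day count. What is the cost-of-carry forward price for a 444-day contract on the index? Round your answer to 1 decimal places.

F = S·e^((r − q)T) = 2751.4 · e^((0.0964 − 0.0214) × 444/365)
= 2751.4 · e^0.091233 = 2751.4 × 1.095524
F = 3,014.2

3,014.2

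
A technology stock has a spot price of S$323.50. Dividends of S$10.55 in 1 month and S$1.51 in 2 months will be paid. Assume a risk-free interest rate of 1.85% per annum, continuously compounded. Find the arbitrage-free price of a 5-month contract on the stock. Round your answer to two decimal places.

S$313.87

PV(dividends) I = 10.55·e^(−0.0185·1/12) + 1.51·e^(−0.0185·2/12)
I = 10.5337 + 1.5054 = 12.0391
F = (S − I)·e^(rT) = (323.50 − 12.0391) · e^(0.0185·5/12)
= 311.4609 · e^0.007708 = 311.4609 × 1.007738 = S$313.87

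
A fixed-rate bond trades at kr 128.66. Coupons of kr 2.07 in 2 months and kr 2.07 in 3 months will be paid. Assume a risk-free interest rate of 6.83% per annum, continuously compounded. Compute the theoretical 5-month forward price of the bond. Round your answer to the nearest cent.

PV(coupons) I = 2.07·e^(−0.0683·2/12) + 2.07·e^(−0.0683·3/12)
I = 2.0466 + 2.0350 = 4.0816
F = (S − I)·e^(rT) = (128.66 − 4.0816) · e^(0.0683·5/12)
= 124.5784 · e^0.028458 = 124.5784 × 1.028867 = kr 128.17

kr 128.17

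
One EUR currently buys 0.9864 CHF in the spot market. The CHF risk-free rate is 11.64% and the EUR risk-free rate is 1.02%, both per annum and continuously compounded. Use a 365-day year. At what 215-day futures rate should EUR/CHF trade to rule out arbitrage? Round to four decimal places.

1.0501

F = S·e^((r_CHF − r_EUR)T) = 0.9864 · e^((0.1164 − 0.0102) × 215/365)
= 0.9864 · e^0.062556 = 0.9864 × 1.064554
F = 1.0501 CHF per EUR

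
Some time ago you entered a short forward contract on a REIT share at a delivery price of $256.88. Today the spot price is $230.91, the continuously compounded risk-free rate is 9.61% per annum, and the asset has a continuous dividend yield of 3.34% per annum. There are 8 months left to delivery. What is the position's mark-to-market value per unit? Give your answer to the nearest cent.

Current fair forward for the remaining 8 months: F = S·e^((r − q)·T), (r − q) = 0.0961 − 0.0334 = 0.0627
F = 230.91 · e^(0.0627 × 8/12) = 230.91 × 1.042686 = 240.7666
Value of long forward = (F − K)·e^(−rT) = (240.7666 − 256.88) · e^(−0.0961·8/12)
= -16.1134 × 0.937942 = -15.11
Short position value = −(long value) = $15.11

$15.11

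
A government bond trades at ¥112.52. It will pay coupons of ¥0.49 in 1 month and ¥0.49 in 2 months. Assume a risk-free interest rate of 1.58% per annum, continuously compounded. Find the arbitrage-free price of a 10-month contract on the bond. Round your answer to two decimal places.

¥113.02

PV(coupons) I = 0.49·e^(−0.0158·1/12) + 0.49·e^(−0.0158·2/12)
I = 0.4894 + 0.4887 = 0.9781
F = (S − I)·e^(rT) = (112.52 − 0.9781) · e^(0.0158·10/12)
= 111.5419 · e^0.013167 = 111.5419 × 1.013254 = ¥113.02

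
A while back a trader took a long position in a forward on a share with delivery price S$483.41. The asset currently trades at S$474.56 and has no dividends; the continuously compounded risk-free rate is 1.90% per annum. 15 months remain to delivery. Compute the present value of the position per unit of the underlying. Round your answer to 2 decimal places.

S$2.50

Current fair forward for the remaining 15 months: F = S·e^(r·T), r = 0.0190
F = 474.56 · e^(0.0190 × 15/12) = 474.56 × 1.024034 = 485.9656
Value of long forward = (F − K)·e^(−rT) = (485.9656 − 483.41) · e^(−0.0190·15/12)
= 2.5556 × 0.976530 = 2.50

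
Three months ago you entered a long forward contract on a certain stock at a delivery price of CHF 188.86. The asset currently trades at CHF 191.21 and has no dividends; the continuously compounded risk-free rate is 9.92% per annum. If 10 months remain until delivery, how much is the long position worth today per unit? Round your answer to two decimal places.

CHF 17.33

Current fair forward for the remaining 10 months: F = S·e^(r·T), r = 0.0992
F = 191.21 · e^(0.0992 × 10/12) = 191.21 × 1.086180 = 207.6885
Value of long forward = (F − K)·e^(−rT) = (207.6885 − 188.86) · e^(−0.0992·10/12)
= 18.8285 × 0.920658 = 17.33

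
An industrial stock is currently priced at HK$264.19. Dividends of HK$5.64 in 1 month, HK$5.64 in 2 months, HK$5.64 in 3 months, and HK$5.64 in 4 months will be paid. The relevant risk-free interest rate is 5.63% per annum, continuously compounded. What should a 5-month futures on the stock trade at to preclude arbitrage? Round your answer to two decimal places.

HK$247.63

PV(dividends) I = 5.64·e^(−0.0563·1/12) + 5.64·e^(−0.0563·2/12) + 5.64·e^(−0.0563·3/12) + 5.64·e^(−0.0563·4/12)
I = 5.6136 + 5.5873 + 5.5612 + 5.5351 = 22.2972
F = (S − I)·e^(rT) = (264.19 − 22.2972) · e^(0.0563·5/12)
= 241.8928 · e^0.023458 = 241.8928 × 1.023735 = HK$247.63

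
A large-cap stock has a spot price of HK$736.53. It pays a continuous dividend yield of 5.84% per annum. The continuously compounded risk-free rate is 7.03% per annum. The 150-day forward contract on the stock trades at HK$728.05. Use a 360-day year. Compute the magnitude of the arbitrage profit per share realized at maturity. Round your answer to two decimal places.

HK$12.14 per share

Fair forward: F* = S·e^(carry·T), with carry = (r − q) = 0.0703 − 0.0584 = 0.0119
F* = 736.53 · e^(0.0119 × 150/360) = 736.53 · e^0.004958 = 736.53 × 1.004970 = HK$740.1906
Market HK$728.05 < fair HK$740.1906: forward underpriced → reverse cash-and-carry (short spot, go long the forward).
At maturity, profit = |F_mkt − F*| = |728.05 − 740.1906| = HK$12.14 per share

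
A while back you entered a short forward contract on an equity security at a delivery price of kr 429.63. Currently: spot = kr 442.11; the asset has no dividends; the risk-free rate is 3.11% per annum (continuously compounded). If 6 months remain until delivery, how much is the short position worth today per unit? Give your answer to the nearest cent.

Current fair forward for the remaining 6 months: F = S·e^(r·T), r = 0.0311
F = 442.11 · e^(0.0311 × 6/12) = 442.11 × 1.015672 = 449.0387
Value of long forward = (F − K)·e^(−rT) = (449.0387 − 429.63) · e^(−0.0311·6/12)
= 19.4087 × 0.984570 = 19.11
Short position value = −(long value) = -kr 19.11

-kr 19.11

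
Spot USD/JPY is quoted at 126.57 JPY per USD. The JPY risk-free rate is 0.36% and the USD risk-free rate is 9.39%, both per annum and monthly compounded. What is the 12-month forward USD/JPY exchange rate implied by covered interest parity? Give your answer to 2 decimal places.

115.68

By covered interest parity, F = S · (1+r_JPY/12)^(12T) / (1+r_USD/12)^(12T)
= 126.57 × 1.003606 / 1.098049 = 126.57 × 0.913990
F = 115.68 JPY per USD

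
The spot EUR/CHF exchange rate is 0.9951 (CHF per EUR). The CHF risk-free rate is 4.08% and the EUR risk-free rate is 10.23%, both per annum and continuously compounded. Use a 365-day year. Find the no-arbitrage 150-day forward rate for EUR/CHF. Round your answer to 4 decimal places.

F = S·e^((r_CHF − r_EUR)T) = 0.9951 · e^((0.0408 − 0.1023) × 150/365)
= 0.9951 · e^-0.025274 = 0.9951 × 0.975043
F = 0.9703 CHF per EUR

0.9703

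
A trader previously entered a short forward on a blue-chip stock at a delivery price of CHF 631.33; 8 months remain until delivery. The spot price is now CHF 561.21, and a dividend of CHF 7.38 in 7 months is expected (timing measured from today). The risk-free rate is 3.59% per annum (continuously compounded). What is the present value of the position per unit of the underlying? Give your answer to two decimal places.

CHF 62.42

PV(remaining dividends) I = 7.38·e^(−0.0359·7/12) = 7.2271
Current forward F = (S − I)·e^(rT) = (561.21 − 7.2271)·e^(0.0359·8/12) = 553.9829 × 1.024222 = 567.4015
Value (long) = (F − K)·e^(−rT) = (567.4015 − 631.33) × 0.976351 = -62.4167
Short position value = −(long value) = CHF 62.42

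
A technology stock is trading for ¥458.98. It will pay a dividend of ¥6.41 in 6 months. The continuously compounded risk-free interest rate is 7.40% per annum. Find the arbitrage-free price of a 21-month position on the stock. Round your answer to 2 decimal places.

PV(dividends) I = 6.41·e^(−0.0740·6/12)
I = 6.1772
F = (S − I)·e^(rT) = (458.98 − 6.1772) · e^(0.0740·21/12)
= 452.8028 · e^0.129500 = 452.8028 × 1.138259 = ¥515.41

¥515.41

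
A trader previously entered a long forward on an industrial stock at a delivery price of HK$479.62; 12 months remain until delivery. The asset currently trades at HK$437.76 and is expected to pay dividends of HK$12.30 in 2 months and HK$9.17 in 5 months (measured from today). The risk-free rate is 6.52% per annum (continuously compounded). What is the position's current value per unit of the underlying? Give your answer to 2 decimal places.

PV(remaining dividends) I = 12.30·e^(−0.0652·2/12) + 9.17·e^(−0.0652·5/12) = 21.0913
Current forward F = (S − I)·e^(rT) = (437.76 − 21.0913)·e^(0.0652·12/12) = 416.6687 × 1.067372 = 444.7405
Value (long) = (F − K)·e^(−rT) = (444.7405 − 479.62) × 0.936880 = -32.6779
Value = -HK$32.68

-HK$32.68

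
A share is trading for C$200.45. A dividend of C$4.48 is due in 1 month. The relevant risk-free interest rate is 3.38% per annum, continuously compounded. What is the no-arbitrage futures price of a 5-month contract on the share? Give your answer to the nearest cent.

PV(dividends) I = 4.48·e^(−0.0338·1/12)
I = 4.4674
F = (S − I)·e^(rT) = (200.45 − 4.4674) · e^(0.0338·5/12)
= 195.9826 · e^0.014083 = 195.9826 × 1.014183 = C$198.76

C$198.76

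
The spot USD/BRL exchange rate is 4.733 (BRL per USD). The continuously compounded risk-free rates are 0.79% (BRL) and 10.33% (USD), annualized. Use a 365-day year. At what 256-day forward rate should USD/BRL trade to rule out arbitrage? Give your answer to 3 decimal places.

4.427

F = S·e^((r_BRL − r_USD)T) = 4.733 · e^((0.0079 − 0.1033) × 256/365)
= 4.733 · e^-0.066911 = 4.733 × 0.935278
F = 4.427 BRL per USD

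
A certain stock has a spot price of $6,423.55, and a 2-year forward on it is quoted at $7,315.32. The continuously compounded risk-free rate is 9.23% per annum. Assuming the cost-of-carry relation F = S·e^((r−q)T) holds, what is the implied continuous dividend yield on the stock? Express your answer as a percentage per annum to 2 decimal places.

2.73%

From F = S·e^((r−q)T): (r − q) = ln(F/S)/T
ln(7315.32/6423.55) = ln(1.138828) = 0.130000
(r − q) = 0.130000 / (2) = 0.065000
q = r − ln(F/S)/T = 0.0923 − 0.065000 = 0.027300
q = 2.73%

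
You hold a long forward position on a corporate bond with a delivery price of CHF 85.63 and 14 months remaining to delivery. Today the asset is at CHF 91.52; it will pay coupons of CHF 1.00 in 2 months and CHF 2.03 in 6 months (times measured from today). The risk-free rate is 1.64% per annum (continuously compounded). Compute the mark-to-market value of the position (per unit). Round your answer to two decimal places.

CHF 4.50

PV(remaining coupons) I = 1.00·e^(−0.0164·2/12) + 2.03·e^(−0.0164·6/12) = 3.0107
Current forward F = (S − I)·e^(rT) = (91.52 − 3.0107)·e^(0.0164·14/12) = 88.5093 × 1.019318 = 90.2191
Value (long) = (F − K)·e^(−rT) = (90.2191 − 85.63) × 0.981049 = 4.5021
Value = CHF 4.50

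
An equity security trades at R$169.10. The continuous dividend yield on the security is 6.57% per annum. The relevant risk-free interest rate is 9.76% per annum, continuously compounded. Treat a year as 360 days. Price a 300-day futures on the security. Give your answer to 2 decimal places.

R$173.66

F = S·e^((r − q)T) = 169.10 · e^((0.0976 − 0.0657) × 300/360)
= 169.10 · e^0.026583 = 169.10 × 1.026939
F = R$173.66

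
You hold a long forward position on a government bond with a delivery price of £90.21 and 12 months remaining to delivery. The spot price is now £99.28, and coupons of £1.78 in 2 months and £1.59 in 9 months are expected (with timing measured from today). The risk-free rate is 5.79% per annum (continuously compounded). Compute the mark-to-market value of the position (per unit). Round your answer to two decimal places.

PV(remaining coupons) I = 1.78·e^(−0.0579·2/12) + 1.59·e^(−0.0579·9/12) = 3.2853
Current forward F = (S − I)·e^(rT) = (99.28 − 3.2853)·e^(0.0579·12/12) = 95.9947 × 1.059609 = 101.7168
Value (long) = (F − K)·e^(−rT) = (101.7168 − 90.21) × 0.943744 = 10.8595
Value = £10.86

£10.86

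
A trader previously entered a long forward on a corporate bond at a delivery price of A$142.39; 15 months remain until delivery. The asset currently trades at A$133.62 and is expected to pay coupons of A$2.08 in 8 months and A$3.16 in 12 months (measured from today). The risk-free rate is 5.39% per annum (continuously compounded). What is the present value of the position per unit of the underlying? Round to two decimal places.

PV(remaining coupons) I = 2.08·e^(−0.0539·8/12) + 3.16·e^(−0.0539·12/12) = 5.0008
Current forward F = (S − I)·e^(rT) = (133.62 − 5.0008)·e^(0.0539·15/12) = 128.6192 × 1.069697 = 137.5836
Value (long) = (F − K)·e^(−rT) = (137.5836 − 142.39) × 0.934845 = -4.4932
Value = -A$4.49

-A$4.49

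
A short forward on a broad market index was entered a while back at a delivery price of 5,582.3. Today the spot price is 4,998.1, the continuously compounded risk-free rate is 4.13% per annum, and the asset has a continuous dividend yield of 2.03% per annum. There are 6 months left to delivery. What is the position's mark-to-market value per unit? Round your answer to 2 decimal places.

520.58

Current fair forward for the remaining 6 months: F = S·e^((r − q)·T), (r − q) = 0.0413 − 0.0203 = 0.0210
F = 4998.1 · e^(0.0210 × 6/12) = 4998.1 × 1.01055532 = 5050.8565
Value of long forward = (F − K)·e^(−rT) = (5050.8565 − 5582.3) · e^(−0.0413·6/12)
= -531.4435 × 0.97956175 = -520.58
Short position value = −(long value) = 520.58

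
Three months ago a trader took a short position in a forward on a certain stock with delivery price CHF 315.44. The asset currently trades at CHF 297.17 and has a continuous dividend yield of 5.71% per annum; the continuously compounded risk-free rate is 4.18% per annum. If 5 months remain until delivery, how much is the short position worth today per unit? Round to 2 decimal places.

Current fair forward for the remaining 5 months: F = S·e^((r − q)·T), (r − q) = 0.0418 − 0.0571 = -0.0153
F = 297.17 · e^(-0.0153 × 5/12) = 297.17 × 0.993645 = 295.2815
Value of long forward = (F − K)·e^(−rT) = (295.2815 − 315.44) · e^(−0.0418·5/12)
= -20.1585 × 0.982734 = -19.81
Short position value = −(long value) = CHF 19.81

CHF 19.81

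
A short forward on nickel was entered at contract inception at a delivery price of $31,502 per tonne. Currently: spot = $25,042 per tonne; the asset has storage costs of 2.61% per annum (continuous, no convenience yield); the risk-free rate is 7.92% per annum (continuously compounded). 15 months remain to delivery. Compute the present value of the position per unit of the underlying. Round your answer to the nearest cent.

Current fair forward for the remaining 15 months: F = S·e^((r + u)·T), (r + u) = 0.0792 + 0.0261 = 0.1053
F = 25042 · e^(0.1053 × 15/12) = 25042 × 1.14068048 = 28564.9206
Value of long forward = (F − K)·e^(−rT) = (28564.9206 − 31502) · e^(−0.0792·15/12)
= -2937.0794 × 0.90574271 = -2660.24
Short position value = −(long value) = $2660.24

$2660.24 per tonne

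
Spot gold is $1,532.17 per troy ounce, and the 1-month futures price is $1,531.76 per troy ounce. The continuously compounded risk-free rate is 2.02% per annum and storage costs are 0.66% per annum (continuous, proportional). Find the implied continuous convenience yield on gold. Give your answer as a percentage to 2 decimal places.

3.00%

F = S·e^((r+u−y)T) ⇒ (r+u−y) = ln(F/S)/T
ln(1531.76/1532.17) = -0.000268; /T ⇒ -0.003216
y = r + u − ln(F/S)/T = 0.0202 + 0.0066 + 0.003216 = 0.030016
y = 3.00%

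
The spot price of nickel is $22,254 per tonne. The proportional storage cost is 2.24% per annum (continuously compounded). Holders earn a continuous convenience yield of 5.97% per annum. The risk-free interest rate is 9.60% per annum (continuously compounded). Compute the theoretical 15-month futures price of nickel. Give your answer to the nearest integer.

$23,948 per tonne

Net carry = r + u − y = 0.0960 + 0.0224 − 0.0597 = 0.0587
F = S·e^((r+u−y)T) = 22254 · e^(0.0587 × 15/12) = 22254 · e^0.073375
= 22254 × 1.076134 = $23,948 per tonne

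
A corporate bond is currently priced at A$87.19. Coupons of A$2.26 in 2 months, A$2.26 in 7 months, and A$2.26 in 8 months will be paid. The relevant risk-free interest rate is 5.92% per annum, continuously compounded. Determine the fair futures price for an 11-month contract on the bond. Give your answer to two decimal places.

A$85.09

PV(coupons) I = 2.26·e^(−0.0592·2/12) + 2.26·e^(−0.0592·7/12) + 2.26·e^(−0.0592·8/12)
I = 2.2378 + 2.1833 + 2.1725 = 6.5936
F = (S − I)·e^(rT) = (87.19 − 6.5936) · e^(0.0592·11/12)
= 80.5964 · e^0.054267 = 80.5964 × 1.055766 = A$85.09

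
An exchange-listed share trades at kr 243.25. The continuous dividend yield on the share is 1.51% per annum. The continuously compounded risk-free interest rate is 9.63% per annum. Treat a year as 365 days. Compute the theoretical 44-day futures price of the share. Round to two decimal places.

kr 245.64

F = S·e^((r − q)T) = 243.25 · e^((0.0963 − 0.0151) × 44/365)
= 243.25 · e^0.009788 = 243.25 × 1.009836
F = kr 245.64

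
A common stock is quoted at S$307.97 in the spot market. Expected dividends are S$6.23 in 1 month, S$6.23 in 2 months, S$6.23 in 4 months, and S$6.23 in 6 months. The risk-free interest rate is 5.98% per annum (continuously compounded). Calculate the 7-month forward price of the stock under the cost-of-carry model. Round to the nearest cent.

PV(dividends) I = 6.23·e^(−0.0598·1/12) + 6.23·e^(−0.0598·2/12) + 6.23·e^(−0.0598·4/12) + 6.23·e^(−0.0598·6/12)
I = 6.1990 + 6.1682 + 6.1070 + 6.0465 = 24.5207
F = (S − I)·e^(rT) = (307.97 − 24.5207) · e^(0.0598·7/12)
= 283.4493 · e^0.034883 = 283.4493 × 1.035499 = S$293.51

S$293.51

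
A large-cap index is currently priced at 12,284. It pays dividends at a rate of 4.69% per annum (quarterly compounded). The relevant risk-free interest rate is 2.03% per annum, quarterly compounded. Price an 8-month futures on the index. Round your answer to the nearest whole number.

12,070

F = S · (1+r/4)^(4T) / (1+q/4)^(4T)
= 12284 × 1.013591 / 1.031573 = 12284 × 0.982568
F = 12,070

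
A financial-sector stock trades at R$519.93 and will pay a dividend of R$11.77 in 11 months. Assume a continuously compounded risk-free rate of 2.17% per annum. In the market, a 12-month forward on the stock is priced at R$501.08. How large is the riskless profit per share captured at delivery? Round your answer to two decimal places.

PV(dividends) I = 11.77·e^(−0.0217·11/12) = 11.5382
Fair forward F* = (S − I)·e^(rT) = (519.93 − 11.5382)·e^0.021700 = 508.3918 × 1.021937 = 519.5444
Market R$501.08 < fair 519.5444: forward underpriced → reverse cash-and-carry (short the stock, invest proceeds at r, pay the dividends, go long the forward).
Profit at T = |F_mkt − F*| = |501.08 − 519.5444| = R$18.46 per share

R$18.46 per share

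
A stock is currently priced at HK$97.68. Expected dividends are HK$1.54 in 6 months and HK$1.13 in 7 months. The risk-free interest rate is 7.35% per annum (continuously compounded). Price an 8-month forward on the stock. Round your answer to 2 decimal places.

HK$99.89

PV(dividends) I = 1.54·e^(−0.0735·6/12) + 1.13·e^(−0.0735·7/12)
I = 1.4844 + 1.0826 = 2.5670
F = (S − I)·e^(rT) = (97.68 − 2.5670) · e^(0.0735·8/12)
= 95.1130 · e^0.049000 = 95.1130 × 1.050220 = HK$99.89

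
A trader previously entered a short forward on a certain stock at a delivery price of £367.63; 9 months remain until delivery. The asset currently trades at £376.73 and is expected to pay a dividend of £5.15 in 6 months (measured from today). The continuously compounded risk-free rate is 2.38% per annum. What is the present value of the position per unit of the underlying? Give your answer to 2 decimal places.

PV(remaining dividends) I = 5.15·e^(−0.0238·6/12) = 5.0891
Current forward F = (S − I)·e^(rT) = (376.73 − 5.0891)·e^(0.0238·9/12) = 371.6409 × 1.018010 = 378.3342
Value (long) = (F − K)·e^(−rT) = (378.3342 − 367.63) × 0.982308 = 10.5148
Short position value = −(long value) = -£10.51

-£10.51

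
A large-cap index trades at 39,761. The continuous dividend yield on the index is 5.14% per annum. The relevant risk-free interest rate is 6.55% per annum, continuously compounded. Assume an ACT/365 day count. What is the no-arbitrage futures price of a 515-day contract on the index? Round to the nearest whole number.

40,560

F = S·e^((r − q)T) = 39761 · e^((0.0655 − 0.0514) × 515/365)
= 39761 · e^0.019895 = 39761 × 1.020094
F = 40,560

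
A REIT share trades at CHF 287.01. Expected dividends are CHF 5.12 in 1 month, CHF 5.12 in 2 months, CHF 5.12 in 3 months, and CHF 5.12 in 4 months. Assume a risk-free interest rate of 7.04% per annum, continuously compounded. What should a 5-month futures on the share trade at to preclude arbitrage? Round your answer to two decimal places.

CHF 274.77

PV(dividends) I = 5.12·e^(−0.0704·1/12) + 5.12·e^(−0.0704·2/12) + 5.12·e^(−0.0704·3/12) + 5.12·e^(−0.0704·4/12)
I = 5.0901 + 5.0603 + 5.0307 + 5.0012 = 20.1823
F = (S − I)·e^(rT) = (287.01 − 20.1823) · e^(0.0704·5/12)
= 266.8277 · e^0.029333 = 266.8277 × 1.029767 = CHF 274.77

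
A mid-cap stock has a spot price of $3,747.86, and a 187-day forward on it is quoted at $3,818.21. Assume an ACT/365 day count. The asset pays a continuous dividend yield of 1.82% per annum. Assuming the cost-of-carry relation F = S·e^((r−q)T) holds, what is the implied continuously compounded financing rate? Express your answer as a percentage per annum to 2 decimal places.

5.45%

From F = S·e^((r−q)T): (r − q) = ln(F/S)/T
ln(3818.21/3747.86) = ln(1.018771) = 0.018597
(r − q) = 0.018597 / (187/365) = 0.036299
r = ln(F/S)/T + q = 0.036299 + 0.0182 = 0.054499
r = 5.45%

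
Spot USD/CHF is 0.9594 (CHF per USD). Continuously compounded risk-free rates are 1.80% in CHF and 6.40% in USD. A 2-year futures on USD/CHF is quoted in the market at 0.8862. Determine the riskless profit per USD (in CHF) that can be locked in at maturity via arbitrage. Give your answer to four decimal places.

Fair futures: F* = S·e^(carry·T), with carry = (r_CHF − r_USD) = 0.0180 − 0.0640 = -0.0460
F* = 0.9594 · e^(-0.0460 × 2) = 0.9594 · e^-0.092000 = 0.9594 × 0.912105 = 0.8751
Market 0.8862 > fair 0.8751: forward overpriced → cash-and-carry (buy spot, short the forward).
At maturity, profit = |F_mkt − F*| = |0.8862 − 0.8751| = 0.0111 per USD (in CHF)

0.0111 per USD (in CHF)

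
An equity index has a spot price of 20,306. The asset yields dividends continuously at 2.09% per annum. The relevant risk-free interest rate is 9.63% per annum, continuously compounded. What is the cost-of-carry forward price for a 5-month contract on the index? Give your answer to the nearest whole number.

20,954

F = S·e^((r − q)T) = 20306 · e^((0.0963 − 0.0209) × 5/12)
= 20306 · e^0.031417 = 20306 × 1.031916
F = 20,954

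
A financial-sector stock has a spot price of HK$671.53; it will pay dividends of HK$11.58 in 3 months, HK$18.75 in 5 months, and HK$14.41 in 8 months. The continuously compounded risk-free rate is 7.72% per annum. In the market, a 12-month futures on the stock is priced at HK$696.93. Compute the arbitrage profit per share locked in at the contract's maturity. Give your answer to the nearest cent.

PV(dividends) I = 11.58·e^(−0.0772·3/12) + 18.75·e^(−0.0772·5/12) + 14.41·e^(−0.0772·8/12) = 43.2022
Fair futures F* = (S − I)·e^(rT) = (671.53 − 43.2022)·e^0.077200 = 628.3278 × 1.080258 = 678.7561
Market HK$696.93 > fair 678.7561: forward overpriced → cash-and-carry (borrow at r, buy the stock and collect the dividends, short the forward).
Profit at T = |F_mkt − F*| = |696.93 − 678.7561| = HK$18.17 per share

HK$18.17 per share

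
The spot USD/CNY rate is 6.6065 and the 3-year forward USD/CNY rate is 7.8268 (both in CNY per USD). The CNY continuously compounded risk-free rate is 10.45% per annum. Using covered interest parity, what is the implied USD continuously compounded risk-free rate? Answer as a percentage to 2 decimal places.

F = S·e^((r_CNY − r_USD)T) ⇒ r_USD = r_CNY − ln(F/S)/T
ln(7.8268/6.6065) = 0.169500; /(3) = 0.056500
r_USD = 0.1045 − 0.056500 = 0.048000
r_USD = 4.80%

4.80%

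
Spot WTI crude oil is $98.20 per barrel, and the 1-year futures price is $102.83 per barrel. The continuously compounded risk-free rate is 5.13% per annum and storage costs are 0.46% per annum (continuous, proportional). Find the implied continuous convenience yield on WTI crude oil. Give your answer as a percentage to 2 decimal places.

F = S·e^((r+u−y)T) ⇒ (r+u−y) = ln(F/S)/T
ln(102.83/98.20) = 0.046071; /T ⇒ 0.046071
y = r + u − ln(F/S)/T = 0.0513 + 0.0046 − 0.046071 = 0.009829
y = 0.98%

0.98%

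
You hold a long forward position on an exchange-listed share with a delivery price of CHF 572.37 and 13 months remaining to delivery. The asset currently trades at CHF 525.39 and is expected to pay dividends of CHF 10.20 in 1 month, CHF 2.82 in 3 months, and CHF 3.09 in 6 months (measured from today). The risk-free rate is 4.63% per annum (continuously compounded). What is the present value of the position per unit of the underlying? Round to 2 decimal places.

PV(remaining dividends) I = 10.20·e^(−0.0463·1/12) + 2.82·e^(−0.0463·3/12) + 3.09·e^(−0.0463·6/12) = 15.9676
Current forward F = (S − I)·e^(rT) = (525.39 − 15.9676)·e^(0.0463·13/12) = 509.4224 × 1.051438 = 535.6261
Value (long) = (F − K)·e^(−rT) = (535.6261 − 572.37) × 0.951079 = -34.9464
Value = -CHF 34.95

-CHF 34.95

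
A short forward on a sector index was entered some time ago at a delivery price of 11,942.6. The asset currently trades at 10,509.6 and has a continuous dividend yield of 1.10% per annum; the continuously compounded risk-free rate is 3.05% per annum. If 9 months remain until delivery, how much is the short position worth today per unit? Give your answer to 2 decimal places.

Current fair forward for the remaining 9 months: F = S·e^((r − q)·T), (r − q) = 0.0305 − 0.0110 = 0.0195
F = 10509.6 · e^(0.0195 × 9/12) = 10509.6 × 1.01473247 = 10664.4324
Value of long forward = (F − K)·e^(−rT) = (10664.4324 − 11942.6) · e^(−0.0305·9/12)
= -1278.1676 × 0.97738465 = -1249.26
Short position value = −(long value) = 1249.26

1249.26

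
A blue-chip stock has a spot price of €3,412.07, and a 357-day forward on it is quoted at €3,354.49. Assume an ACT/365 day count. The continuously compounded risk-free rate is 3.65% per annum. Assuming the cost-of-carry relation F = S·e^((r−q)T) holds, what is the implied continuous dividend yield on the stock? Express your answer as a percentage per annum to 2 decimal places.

5.39%

From F = S·e^((r−q)T): (r − q) = ln(F/S)/T
ln(3354.49/3412.07) = ln(0.983125) = -0.017019
(r − q) = -0.017019 / (357/365) = -0.017400
q = r − ln(F/S)/T = 0.0365 + 0.017400 = 0.053900
q = 5.39%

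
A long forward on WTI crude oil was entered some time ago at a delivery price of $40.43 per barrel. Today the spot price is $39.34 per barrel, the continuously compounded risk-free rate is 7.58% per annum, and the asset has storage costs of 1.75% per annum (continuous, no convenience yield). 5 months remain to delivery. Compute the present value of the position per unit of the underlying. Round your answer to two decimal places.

$0.45 per barrel

Current fair forward for the remaining 5 months: F = S·e^((r + u)·T), (r + u) = 0.0758 + 0.0175 = 0.0933
F = 39.34 · e^(0.0933 × 5/12) = 39.34 × 1.039641 = 40.8995
Value of long forward = (F − K)·e^(−rT) = (40.8995 − 40.43) · e^(−0.0758·5/12)
= 0.4695 × 0.968910 = 0.45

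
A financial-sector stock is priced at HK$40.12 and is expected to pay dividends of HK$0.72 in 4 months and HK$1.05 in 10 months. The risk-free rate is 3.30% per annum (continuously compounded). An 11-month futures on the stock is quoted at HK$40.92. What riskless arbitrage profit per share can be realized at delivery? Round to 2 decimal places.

HK$1.35 per share

PV(dividends) I = 0.72·e^(−0.0330·4/12) + 1.05·e^(−0.0330·10/12) = 1.7336
Fair futures F* = (S − I)·e^(rT) = (40.12 − 1.7336)·e^0.030250 = 38.3864 × 1.030712 = 39.5653
Market HK$40.92 > fair 39.5653: forward overpriced → cash-and-carry (borrow at r, buy the stock and collect the dividends, short the forward).
Profit at T = |F_mkt − F*| = |40.92 − 39.5653| = HK$1.35 per share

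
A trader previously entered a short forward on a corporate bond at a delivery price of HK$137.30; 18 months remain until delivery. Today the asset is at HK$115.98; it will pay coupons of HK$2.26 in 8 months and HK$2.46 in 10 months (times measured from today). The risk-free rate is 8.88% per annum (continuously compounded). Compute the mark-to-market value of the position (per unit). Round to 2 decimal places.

HK$8.61

PV(remaining coupons) I = 2.26·e^(−0.0888·8/12) + 2.46·e^(−0.0888·10/12) = 4.4146
Current forward F = (S − I)·e^(rT) = (115.98 − 4.4146)·e^(0.0888·18/12) = 111.5654 × 1.142478 = 127.4610
Value (long) = (F − K)·e^(−rT) = (127.4610 − 137.30) × 0.875290 = -8.6120
Short position value = −(long value) = HK$8.61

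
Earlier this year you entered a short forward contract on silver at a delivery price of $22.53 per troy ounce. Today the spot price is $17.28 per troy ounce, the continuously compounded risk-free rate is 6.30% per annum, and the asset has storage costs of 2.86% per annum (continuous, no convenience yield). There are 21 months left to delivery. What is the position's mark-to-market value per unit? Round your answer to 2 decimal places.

$2.01 per troy ounce

Current fair forward for the remaining 21 months: F = S·e^((r + u)·T), (r + u) = 0.0630 + 0.0286 = 0.0916
F = 17.28 · e^(0.0916 × 21/12) = 17.28 × 1.173863 = 20.2844
Value of long forward = (F − K)·e^(−rT) = (20.2844 − 22.53) · e^(−0.0630·21/12)
= -2.2456 × 0.895610 = -2.01
Short position value = −(long value) = $2.01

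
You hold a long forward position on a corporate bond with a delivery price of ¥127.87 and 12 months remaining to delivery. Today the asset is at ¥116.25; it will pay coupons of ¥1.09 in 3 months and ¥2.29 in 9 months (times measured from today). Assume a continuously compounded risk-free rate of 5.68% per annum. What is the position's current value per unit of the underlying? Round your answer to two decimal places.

-¥7.83

PV(remaining coupons) I = 1.09·e^(−0.0568·3/12) + 2.29·e^(−0.0568·9/12) = 3.2691
Current forward F = (S − I)·e^(rT) = (116.25 − 3.2691)·e^(0.0568·12/12) = 112.9809 × 1.058444 = 119.5840
Value (long) = (F − K)·e^(−rT) = (119.5840 − 127.87) × 0.944783 = -7.8285
Value = -¥7.83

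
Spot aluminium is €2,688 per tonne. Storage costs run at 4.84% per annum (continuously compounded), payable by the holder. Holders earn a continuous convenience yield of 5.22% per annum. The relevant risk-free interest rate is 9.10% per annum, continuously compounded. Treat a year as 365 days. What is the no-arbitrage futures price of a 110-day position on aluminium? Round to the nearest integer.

Net carry = r + u − y = 0.0910 + 0.0484 − 0.0522 = 0.0872
F = S·e^((r+u−y)T) = 2688 · e^(0.0872 × 110/365) = 2688 · e^0.026279
= 2688 × 1.026627 = €2,760 per tonne

€2,760 per tonne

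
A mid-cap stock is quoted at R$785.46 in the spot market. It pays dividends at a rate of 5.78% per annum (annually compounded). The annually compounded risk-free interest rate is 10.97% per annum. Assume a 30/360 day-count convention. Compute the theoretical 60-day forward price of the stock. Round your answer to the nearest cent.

R$791.76

F = S · (1+r)^T / (1+q)^T
= 785.46 × 1.017500 / 1.009409 = 785.46 × 1.008016
F = R$791.76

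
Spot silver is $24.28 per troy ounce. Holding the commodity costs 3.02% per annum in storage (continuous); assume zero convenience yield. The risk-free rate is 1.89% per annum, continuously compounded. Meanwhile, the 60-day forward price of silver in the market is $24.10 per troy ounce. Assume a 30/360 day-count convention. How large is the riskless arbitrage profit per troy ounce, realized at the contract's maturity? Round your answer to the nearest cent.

Fair forward: F* = S·e^(carry·T), with carry = (r + u) = 0.0189 + 0.0302 = 0.0491
F* = 24.28 · e^(0.0491 × 60/360) = 24.28 · e^0.008183 = 24.28 × 1.008217 = $24.4795
Market $24.10 < fair $24.4795: forward underpriced → reverse cash-and-carry (short spot, go long the forward).
At maturity, profit = |F_mkt − F*| = |24.10 − 24.4795| = $0.38 per troy ounce

$0.38 per troy ounce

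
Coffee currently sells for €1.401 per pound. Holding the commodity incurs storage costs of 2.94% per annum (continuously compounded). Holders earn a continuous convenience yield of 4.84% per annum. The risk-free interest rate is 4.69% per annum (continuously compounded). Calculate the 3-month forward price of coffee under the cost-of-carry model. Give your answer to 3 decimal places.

€1.411 per pound

Net carry = r + u − y = 0.0469 + 0.0294 − 0.0484 = 0.0279
F = S·e^((r+u−y)T) = 1.401 · e^(0.0279 × 3/12) = 1.401 · e^0.006975
= 1.401 × 1.006999 = €1.411 per pound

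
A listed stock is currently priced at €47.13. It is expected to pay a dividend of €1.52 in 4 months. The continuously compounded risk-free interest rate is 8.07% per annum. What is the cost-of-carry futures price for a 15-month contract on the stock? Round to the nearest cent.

€50.50

PV(dividends) I = 1.52·e^(−0.0807·4/12)
I = 1.4797
F = (S − I)·e^(rT) = (47.13 − 1.4797) · e^(0.0807·15/12)
= 45.6503 · e^0.100875 = 45.6503 × 1.106138 = €50.50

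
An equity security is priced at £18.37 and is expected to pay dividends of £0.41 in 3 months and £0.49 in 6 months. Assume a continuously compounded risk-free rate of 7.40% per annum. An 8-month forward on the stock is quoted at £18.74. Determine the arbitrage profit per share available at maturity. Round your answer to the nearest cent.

£0.36 per share

PV(dividends) I = 0.41·e^(−0.0740·3/12) + 0.49·e^(−0.0740·6/12) = 0.8747
Fair forward F* = (S − I)·e^(rT) = (18.37 − 0.8747)·e^0.049333 = 17.4953 × 1.050570 = 18.3800
Market £18.74 > fair 18.3800: forward overpriced → cash-and-carry (borrow at r, buy the stock and collect the dividends, short the forward).
Profit at T = |F_mkt − F*| = |18.74 − 18.3800| = £0.36 per share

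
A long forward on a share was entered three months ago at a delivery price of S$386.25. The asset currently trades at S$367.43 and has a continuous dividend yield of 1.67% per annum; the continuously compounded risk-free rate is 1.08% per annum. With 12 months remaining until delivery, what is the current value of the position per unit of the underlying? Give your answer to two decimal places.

Current fair forward for the remaining 12 months: F = S·e^((r − q)·T), (r − q) = 0.0108 − 0.0167 = -0.0059
F = 367.43 · e^(-0.0059 × 12/12) = 367.43 × 0.994117 = 365.2684
Value of long forward = (F − K)·e^(−rT) = (365.2684 − 386.25) · e^(−0.0108·12/12)
= -20.9816 × 0.989258 = -20.76

-S$20.76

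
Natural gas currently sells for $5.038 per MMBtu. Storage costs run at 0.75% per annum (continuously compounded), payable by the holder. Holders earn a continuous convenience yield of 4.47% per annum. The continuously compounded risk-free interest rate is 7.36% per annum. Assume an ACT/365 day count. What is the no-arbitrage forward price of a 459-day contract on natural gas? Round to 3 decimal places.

$5.274 per MMBtu

Net carry = r + u − y = 0.0736 + 0.0075 − 0.0447 = 0.0364
F = S·e^((r+u−y)T) = 5.038 · e^(0.0364 × 459/365) = 5.038 · e^0.045774
= 5.038 × 1.046838 = $5.274 per MMBtu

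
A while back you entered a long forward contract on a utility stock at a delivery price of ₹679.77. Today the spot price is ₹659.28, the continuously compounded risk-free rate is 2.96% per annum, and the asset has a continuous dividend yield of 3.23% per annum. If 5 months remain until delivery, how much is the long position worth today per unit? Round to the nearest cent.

-₹20.97

Current fair forward for the remaining 5 months: F = S·e^((r − q)·T), (r − q) = 0.0296 − 0.0323 = -0.0027
F = 659.28 · e^(-0.0027 × 5/12) = 659.28 × 0.998876 = 658.5390
Value of long forward = (F − K)·e^(−rT) = (658.5390 − 679.77) · e^(−0.0296·5/12)
= -21.2310 × 0.987742 = -20.97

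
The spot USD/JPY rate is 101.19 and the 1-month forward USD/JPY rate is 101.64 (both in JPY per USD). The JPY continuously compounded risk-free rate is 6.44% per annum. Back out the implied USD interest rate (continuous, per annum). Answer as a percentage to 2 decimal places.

1.12%

F = S·e^((r_JPY − r_USD)T) ⇒ r_USD = r_JPY − ln(F/S)/T
ln(101.64/101.19) = 0.004437; /(1/12) = 0.053244
r_USD = 0.0644 − 0.053244 = 0.011156
r_USD = 1.12%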